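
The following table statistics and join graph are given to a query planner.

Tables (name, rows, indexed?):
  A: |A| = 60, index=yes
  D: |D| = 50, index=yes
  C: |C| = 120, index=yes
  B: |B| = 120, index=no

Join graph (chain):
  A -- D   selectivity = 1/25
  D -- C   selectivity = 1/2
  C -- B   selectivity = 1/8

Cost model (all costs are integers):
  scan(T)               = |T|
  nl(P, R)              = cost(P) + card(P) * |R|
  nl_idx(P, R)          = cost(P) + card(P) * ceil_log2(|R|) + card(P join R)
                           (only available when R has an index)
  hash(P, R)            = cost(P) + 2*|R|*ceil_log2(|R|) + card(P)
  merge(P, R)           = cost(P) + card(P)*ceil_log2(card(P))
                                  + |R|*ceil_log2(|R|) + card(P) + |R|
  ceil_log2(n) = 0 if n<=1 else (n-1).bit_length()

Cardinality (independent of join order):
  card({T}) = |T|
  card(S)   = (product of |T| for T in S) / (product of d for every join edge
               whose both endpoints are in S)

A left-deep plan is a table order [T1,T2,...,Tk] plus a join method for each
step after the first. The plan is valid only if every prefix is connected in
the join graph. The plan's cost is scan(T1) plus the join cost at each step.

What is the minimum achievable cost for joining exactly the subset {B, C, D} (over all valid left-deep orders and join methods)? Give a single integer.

Selinger DP over subsets of {B,C,D}:
  {D}: scan cost=50, card=50
  {C}: scan cost=120, card=120
  {B}: scan cost=120, card=120
  {CD}: card=3000; try (D,hash)→840, (C,merge)→1360, (D,merge)→1430, (C,hash)→1780, (C,nl_idx)→3400, (D,nl_idx)→3840 …(+2); best=840 via (D,hash)
  {BC}: card=1800; try (C,hash)→1920, (B,hash)→1920, (C,merge)→2040, (B,merge)→2040, (C,nl_idx)→2760, (C,nl)→14520 …(+1); best=1920 via (C,hash)
  {BCD}: card=45000; try (D,hash)→4320, (B,hash)→5520, (D,merge)→23870, (B,merge)→40800, (D,nl_idx)→57720, (D,nl)→91920 …(+1); best=4320 via (D,hash)

4320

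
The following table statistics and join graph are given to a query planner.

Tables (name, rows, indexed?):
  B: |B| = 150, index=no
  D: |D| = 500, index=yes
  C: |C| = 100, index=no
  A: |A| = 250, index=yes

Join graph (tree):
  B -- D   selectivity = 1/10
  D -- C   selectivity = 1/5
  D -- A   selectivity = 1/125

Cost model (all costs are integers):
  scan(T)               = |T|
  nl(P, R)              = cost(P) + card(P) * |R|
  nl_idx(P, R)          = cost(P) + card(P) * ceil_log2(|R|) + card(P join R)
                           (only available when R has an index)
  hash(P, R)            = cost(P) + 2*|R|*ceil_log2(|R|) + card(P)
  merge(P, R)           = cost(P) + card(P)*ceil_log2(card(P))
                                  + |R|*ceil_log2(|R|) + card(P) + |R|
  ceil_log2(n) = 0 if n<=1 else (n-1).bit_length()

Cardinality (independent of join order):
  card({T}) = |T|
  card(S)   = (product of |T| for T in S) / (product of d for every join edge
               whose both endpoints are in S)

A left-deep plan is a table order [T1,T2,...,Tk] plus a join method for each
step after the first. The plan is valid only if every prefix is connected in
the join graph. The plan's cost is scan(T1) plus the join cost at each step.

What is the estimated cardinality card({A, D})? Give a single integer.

1000

Tables in S: A(250), D(500)
Edges inside S: D-A(d=125)
numerator = 250 * 500 = 125000
denominator = 125 = 125
card(S) = 125000 / 125 = 1000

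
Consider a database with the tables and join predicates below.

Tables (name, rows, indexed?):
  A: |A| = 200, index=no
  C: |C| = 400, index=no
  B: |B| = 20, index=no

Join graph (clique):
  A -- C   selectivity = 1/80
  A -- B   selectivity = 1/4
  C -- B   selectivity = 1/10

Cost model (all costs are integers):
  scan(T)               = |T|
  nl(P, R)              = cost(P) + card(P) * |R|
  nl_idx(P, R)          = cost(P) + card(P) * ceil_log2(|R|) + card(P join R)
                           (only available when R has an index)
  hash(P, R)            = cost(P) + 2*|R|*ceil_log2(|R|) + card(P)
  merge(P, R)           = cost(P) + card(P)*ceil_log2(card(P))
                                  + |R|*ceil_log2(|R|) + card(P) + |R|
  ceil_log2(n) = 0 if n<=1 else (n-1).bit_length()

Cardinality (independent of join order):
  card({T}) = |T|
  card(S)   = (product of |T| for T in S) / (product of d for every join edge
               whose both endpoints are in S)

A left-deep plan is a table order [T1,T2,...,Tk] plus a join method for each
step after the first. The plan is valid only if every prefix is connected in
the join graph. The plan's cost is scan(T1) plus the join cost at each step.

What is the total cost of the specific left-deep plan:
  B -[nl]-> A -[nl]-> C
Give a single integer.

404020

step 1: scan B: cost=20, card=20
step 2: join A via nl
    card(P join A) = 20*200/(4) = 1000
    cost = 20 + 20*200 = 4020
step 3: join C via nl
    card(P join C) = 1000*400/(80*10) = 500
    cost = 4020 + 1000*400 = 404020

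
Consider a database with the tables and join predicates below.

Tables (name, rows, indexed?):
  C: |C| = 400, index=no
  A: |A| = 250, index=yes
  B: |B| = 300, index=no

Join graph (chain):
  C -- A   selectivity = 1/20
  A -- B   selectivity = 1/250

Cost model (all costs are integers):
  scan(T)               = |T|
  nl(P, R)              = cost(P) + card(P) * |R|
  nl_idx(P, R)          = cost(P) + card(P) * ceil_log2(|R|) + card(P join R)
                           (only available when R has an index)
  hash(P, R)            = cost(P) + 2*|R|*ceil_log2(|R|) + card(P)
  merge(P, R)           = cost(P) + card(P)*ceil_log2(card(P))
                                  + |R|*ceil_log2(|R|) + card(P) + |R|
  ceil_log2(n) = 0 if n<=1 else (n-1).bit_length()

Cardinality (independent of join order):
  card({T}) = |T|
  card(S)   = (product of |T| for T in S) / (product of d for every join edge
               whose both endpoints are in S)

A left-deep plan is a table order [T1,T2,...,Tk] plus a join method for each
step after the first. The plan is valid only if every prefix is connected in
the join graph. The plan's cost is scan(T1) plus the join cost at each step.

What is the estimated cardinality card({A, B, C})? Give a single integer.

Tables in S: A(250), B(300), C(400)
Edges inside S: C-A(d=20), A-B(d=250)
numerator = 250 * 300 * 400 = 30000000
denominator = 20 * 250 = 5000
card(S) = 30000000 / 5000 = 6000

6000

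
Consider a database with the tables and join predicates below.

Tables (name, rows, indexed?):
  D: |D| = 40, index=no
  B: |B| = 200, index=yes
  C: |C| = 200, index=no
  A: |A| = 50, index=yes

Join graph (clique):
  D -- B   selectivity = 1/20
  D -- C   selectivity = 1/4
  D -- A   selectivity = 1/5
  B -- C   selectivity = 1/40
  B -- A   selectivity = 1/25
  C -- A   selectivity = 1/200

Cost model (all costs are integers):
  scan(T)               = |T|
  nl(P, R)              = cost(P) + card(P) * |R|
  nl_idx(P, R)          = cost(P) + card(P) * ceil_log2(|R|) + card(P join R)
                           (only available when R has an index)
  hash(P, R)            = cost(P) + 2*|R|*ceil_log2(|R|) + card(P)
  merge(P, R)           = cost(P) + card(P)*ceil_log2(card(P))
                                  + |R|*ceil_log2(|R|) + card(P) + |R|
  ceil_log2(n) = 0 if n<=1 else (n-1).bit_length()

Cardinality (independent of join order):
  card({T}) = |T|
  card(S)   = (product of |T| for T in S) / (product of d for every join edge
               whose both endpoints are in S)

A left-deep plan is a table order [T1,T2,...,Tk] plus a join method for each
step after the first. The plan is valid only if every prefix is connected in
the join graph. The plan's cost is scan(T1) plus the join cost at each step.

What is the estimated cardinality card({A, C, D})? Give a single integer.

100

Tables in S: A(50), C(200), D(40)
Edges inside S: D-C(d=4), D-A(d=5), C-A(d=200)
numerator = 50 * 200 * 40 = 400000
denominator = 4 * 5 * 200 = 4000
card(S) = 400000 / 4000 = 100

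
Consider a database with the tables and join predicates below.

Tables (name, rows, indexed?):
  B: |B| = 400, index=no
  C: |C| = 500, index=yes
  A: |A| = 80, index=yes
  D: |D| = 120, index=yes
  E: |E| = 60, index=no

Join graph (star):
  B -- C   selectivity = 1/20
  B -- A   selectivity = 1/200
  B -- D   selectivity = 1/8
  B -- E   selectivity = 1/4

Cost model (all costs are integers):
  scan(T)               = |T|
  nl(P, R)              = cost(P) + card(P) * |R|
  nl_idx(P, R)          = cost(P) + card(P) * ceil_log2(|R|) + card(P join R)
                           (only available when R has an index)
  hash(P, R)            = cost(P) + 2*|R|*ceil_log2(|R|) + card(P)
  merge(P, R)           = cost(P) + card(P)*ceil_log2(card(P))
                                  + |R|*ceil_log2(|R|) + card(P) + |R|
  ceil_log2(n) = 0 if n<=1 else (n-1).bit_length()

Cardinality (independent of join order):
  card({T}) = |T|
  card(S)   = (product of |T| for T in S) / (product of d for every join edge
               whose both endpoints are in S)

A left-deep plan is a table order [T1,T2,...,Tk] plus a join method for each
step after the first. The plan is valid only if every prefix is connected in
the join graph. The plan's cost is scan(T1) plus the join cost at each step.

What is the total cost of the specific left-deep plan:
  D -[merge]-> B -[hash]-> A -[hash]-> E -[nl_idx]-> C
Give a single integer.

step 1: scan D: cost=120, card=120
step 2: join B via merge
    card(P join B) = 120*400/(8) = 6000
    cost = 120 + 120*7 + 400*9 + 120 + 400 = 5080
step 3: join A via hash
    card(P join A) = 6000*80/(200) = 2400
    cost = 5080 + 2*80*7 + 6000 = 12200
step 4: join E via hash
    card(P join E) = 2400*60/(4) = 36000
    cost = 12200 + 2*60*6 + 2400 = 15320
step 5: join C via nl_idx
    card(P join C) = 36000*500/(20) = 900000
    cost = 15320 + 36000*9 + 900000 = 1239320

1239320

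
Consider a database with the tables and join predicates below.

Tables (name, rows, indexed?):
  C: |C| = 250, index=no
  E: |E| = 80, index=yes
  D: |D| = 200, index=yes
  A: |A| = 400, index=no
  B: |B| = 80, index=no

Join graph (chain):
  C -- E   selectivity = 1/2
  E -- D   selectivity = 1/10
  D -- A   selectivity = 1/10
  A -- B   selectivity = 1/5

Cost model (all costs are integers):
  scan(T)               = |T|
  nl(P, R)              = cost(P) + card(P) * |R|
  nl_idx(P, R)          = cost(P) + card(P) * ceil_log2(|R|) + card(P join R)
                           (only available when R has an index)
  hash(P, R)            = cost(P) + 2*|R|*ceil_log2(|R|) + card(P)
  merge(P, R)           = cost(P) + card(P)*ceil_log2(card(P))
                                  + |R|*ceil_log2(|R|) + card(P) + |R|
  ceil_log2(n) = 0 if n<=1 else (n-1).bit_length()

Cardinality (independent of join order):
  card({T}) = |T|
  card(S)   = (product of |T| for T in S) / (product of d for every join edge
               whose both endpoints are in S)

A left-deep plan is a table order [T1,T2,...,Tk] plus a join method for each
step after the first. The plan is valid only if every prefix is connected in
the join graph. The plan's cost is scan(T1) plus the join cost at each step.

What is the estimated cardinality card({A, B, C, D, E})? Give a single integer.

128000000

Tables in S: A(400), B(80), C(250), D(200), E(80)
Edges inside S: C-E(d=2), E-D(d=10), D-A(d=10), A-B(d=5)
numerator = 400 * 80 * 250 * 200 * 80 = 128000000000
denominator = 2 * 10 * 10 * 5 = 1000
card(S) = 128000000000 / 1000 = 128000000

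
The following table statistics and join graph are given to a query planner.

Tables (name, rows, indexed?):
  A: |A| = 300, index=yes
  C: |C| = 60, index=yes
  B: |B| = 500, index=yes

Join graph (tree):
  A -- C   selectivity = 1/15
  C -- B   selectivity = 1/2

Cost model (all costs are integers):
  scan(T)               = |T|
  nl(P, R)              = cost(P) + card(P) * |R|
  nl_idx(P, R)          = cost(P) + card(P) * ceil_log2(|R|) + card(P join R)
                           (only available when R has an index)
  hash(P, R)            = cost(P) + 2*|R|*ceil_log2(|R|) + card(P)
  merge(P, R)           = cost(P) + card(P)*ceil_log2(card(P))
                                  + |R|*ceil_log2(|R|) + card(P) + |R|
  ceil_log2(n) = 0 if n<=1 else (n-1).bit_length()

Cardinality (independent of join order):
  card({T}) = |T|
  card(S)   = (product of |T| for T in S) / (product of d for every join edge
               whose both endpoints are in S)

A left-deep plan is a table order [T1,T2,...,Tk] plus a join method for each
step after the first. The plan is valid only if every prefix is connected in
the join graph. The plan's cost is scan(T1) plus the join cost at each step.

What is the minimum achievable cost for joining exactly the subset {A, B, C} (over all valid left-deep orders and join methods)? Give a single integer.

Selinger DP over subsets of {A,B,C}:
  {A}: scan cost=300, card=300
  {C}: scan cost=60, card=60
  {B}: scan cost=500, card=500
  {AC}: card=1200; try (C,hash)→1320, (A,nl_idx)→1800, (C,nl_idx)→3300, (A,merge)→3480, (C,merge)→3720, (A,hash)→5520 …(+2); best=1320 via (C,hash)
  {BC}: card=15000; try (C,hash)→1720, (B,merge)→5480, (C,merge)→5920, (B,hash)→9120, (B,nl_idx)→15600, (C,nl_idx)→18500 …(+2); best=1720 via (C,hash)
  {ABC}: card=300000; try (B,hash)→11520, (B,merge)→20720, (A,hash)→22120, (A,merge)→229720, (B,nl_idx)→312120, (A,nl_idx)→436720 …(+2); best=11520 via (B,hash)

11520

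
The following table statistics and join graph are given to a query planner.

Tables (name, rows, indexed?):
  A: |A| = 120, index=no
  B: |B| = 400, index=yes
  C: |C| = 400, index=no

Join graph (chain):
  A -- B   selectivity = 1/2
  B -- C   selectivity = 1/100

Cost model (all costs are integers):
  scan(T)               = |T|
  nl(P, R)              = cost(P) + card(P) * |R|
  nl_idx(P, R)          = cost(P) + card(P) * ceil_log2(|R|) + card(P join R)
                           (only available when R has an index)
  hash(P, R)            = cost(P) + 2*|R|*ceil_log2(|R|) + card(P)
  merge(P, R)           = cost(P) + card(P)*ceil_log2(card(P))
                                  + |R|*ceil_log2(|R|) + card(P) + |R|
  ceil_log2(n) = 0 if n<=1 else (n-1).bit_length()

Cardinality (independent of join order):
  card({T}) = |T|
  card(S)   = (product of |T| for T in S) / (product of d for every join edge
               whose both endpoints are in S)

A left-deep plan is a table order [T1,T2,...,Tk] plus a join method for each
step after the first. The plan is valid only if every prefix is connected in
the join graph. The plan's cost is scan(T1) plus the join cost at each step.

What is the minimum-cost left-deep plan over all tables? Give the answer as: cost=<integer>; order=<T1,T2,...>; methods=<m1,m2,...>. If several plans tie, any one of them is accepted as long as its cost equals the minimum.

Selinger DP (subsets sized 1..n):
  {A}: scan cost=120, card=120
  {B}: scan cost=400, card=400
  {C}: scan cost=400, card=400
  {AB}: card=24000; try (A,hash)→2480, (B,merge)→5080, (A,merge)→5360, (B,hash)→7440, (B,nl_idx)→25200, (B,nl)→48120 …(+1); best=2480 via (A,hash)
  {BC}: card=1600; try (B,nl_idx)→5600, (C,hash)→8000, (B,hash)→8000, (C,merge)→8400, (B,merge)→8400, (C,nl)→160400 …(+1); best=5600 via (B,nl_idx)
  {ABC}: card=96000; try (A,hash)→8880, (A,merge)→25760, (C,hash)→33680, (A,nl)→197600, (C,merge)→390480, (C,nl)→9602480; best=8880 via (A,hash)

cost=8880; order=C,B,A; methods=nl_idx,hash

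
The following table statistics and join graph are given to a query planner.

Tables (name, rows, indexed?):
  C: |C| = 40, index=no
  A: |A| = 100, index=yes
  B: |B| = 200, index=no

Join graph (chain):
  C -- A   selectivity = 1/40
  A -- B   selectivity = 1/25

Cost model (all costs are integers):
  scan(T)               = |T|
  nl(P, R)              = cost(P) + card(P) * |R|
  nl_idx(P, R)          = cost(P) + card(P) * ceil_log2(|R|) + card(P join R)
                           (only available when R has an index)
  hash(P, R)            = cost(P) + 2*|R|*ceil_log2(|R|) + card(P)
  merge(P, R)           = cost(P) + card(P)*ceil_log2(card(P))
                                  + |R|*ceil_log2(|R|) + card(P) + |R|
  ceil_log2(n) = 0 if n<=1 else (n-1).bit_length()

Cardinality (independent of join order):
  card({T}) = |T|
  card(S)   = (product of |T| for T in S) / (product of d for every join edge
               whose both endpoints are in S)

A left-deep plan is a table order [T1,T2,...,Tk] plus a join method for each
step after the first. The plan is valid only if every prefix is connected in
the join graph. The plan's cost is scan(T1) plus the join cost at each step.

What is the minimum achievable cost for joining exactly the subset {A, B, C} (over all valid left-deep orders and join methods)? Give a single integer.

3020

Selinger DP over subsets of {A,B,C}:
  {C}: scan cost=40, card=40
  {A}: scan cost=100, card=100
  {B}: scan cost=200, card=200
  {AC}: card=100; try (A,nl_idx)→420, (C,hash)→680, (A,merge)→1120, (C,merge)→1180, (A,hash)→1480, (A,nl)→4040 …(+1); best=420 via (A,nl_idx)
  {AB}: card=800; try (A,hash)→1800, (A,nl_idx)→2400, (B,merge)→2700, (A,merge)→2800, (B,hash)→3400, (B,nl)→20100 …(+1); best=1800 via (A,hash)
  {ABC}: card=800; try (B,merge)→3020, (C,hash)→3080, (B,hash)→3720, (C,merge)→10880, (B,nl)→20420, (C,nl)→33800; best=3020 via (B,merge)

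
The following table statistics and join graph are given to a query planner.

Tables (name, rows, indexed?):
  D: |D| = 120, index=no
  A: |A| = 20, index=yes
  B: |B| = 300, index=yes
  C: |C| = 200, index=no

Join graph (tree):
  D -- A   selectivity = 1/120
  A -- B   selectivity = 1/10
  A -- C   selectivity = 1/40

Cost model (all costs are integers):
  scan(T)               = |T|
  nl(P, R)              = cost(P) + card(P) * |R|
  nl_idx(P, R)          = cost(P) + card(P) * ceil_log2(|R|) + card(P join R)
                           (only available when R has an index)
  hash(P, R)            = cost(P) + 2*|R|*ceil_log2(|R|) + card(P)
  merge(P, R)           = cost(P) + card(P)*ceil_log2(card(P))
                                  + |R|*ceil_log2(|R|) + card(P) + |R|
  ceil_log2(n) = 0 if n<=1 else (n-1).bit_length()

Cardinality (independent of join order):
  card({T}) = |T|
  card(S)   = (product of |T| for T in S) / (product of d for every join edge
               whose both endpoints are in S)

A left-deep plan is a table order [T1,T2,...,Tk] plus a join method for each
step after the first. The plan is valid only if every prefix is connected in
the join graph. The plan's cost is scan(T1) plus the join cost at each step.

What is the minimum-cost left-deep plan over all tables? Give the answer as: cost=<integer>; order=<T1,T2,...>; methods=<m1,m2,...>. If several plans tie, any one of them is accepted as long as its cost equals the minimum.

Selinger DP (subsets sized 1..n):
  {D}: scan cost=120, card=120
  {A}: scan cost=20, card=20
  {B}: scan cost=300, card=300
  {C}: scan cost=200, card=200
  {AD}: card=20; try (A,hash)→440, (A,nl_idx)→740, (D,merge)→1100, (A,merge)→1200, (D,hash)→1720, (D,nl)→2420 …(+1); best=440 via (A,hash)
  {AB}: card=600; try (B,nl_idx)→800, (A,hash)→800, (A,nl_idx)→2400, (B,merge)→3140, (A,merge)→3420, (B,hash)→5440 …(+2); best=800 via (B,nl_idx)
  {AC}: card=100; try (A,hash)→600, (A,nl_idx)→1300, (C,merge)→1940, (A,merge)→2120, (C,hash)→3240, (C,nl)→4020 …(+1); best=600 via (A,hash)
  {ABD}: card=600; try (B,nl_idx)→1220, (D,hash)→3080, (B,merge)→3560, (B,hash)→5860, (B,nl)→6440, (D,merge)→8360 …(+1); best=1220 via (B,nl_idx)
  {ACD}: card=100; try (D,merge)→2360, (C,merge)→2360, (D,hash)→2380, (C,hash)→3660, (C,nl)→4440, (D,nl)→12600; best=2360 via (D,merge)
  {ABC}: card=3000; try (B,merge)→4400, (B,nl_idx)→4500, (C,hash)→4600, (B,hash)→6100, (C,merge)→9200, (B,nl)→30600 …(+1); best=4400 via (B,merge)
  {ABCD}: card=3000; try (C,hash)→5020, (B,merge)→6160, (B,nl_idx)→6260, (B,hash)→7860, (D,hash)→9080, (C,merge)→9620 …(+4); best=5020 via (C,hash)

cost=5020; order=D,A,B,C; methods=hash,nl_idx,hash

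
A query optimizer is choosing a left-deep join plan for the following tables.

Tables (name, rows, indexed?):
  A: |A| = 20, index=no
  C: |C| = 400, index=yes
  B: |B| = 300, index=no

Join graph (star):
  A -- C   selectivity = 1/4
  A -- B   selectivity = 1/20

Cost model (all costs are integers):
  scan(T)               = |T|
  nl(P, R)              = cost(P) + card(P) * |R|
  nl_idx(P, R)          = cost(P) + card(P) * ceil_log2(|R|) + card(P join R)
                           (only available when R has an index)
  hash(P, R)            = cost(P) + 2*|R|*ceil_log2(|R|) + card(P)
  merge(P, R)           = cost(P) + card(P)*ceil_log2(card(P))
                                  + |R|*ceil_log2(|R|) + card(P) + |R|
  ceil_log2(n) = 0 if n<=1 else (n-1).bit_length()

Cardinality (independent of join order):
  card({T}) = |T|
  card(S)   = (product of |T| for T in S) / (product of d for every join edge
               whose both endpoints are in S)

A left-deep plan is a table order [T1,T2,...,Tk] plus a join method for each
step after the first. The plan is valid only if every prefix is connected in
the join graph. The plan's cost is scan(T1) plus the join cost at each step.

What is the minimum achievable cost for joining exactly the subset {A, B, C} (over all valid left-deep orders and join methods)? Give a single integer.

Selinger DP over subsets of {A,B,C}:
  {A}: scan cost=20, card=20
  {C}: scan cost=400, card=400
  {B}: scan cost=300, card=300
  {AC}: card=2000; try (A,hash)→1000, (C,nl_idx)→2200, (C,merge)→4140, (A,merge)→4520, (C,hash)→7240, (C,nl)→8020 …(+1); best=1000 via (A,hash)
  {AB}: card=300; try (A,hash)→800, (B,merge)→3140, (A,merge)→3420, (B,hash)→5440, (B,nl)→6020, (A,nl)→6300; best=800 via (A,hash)
  {ABC}: card=30000; try (C,merge)→7800, (C,hash)→8300, (B,hash)→8400, (B,merge)→28000, (C,nl_idx)→33500, (C,nl)→120800 …(+1); best=7800 via (C,merge)

7800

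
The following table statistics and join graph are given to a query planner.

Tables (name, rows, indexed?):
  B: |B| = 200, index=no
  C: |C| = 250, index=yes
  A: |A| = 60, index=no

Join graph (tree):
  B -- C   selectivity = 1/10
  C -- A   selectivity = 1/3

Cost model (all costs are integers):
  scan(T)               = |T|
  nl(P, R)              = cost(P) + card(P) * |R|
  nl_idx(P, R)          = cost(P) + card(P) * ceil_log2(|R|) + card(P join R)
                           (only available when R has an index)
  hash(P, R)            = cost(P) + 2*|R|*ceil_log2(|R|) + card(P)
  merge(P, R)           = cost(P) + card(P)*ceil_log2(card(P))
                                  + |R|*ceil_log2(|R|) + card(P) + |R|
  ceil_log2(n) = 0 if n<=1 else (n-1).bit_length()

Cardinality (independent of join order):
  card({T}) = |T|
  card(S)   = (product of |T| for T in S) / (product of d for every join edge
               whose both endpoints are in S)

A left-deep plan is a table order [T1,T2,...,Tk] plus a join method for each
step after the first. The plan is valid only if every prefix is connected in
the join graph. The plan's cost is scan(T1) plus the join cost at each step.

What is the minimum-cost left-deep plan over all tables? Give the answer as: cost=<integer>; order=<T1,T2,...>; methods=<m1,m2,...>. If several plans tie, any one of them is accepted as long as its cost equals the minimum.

Selinger DP (subsets sized 1..n):
  {B}: scan cost=200, card=200
  {C}: scan cost=250, card=250
  {A}: scan cost=60, card=60
  {BC}: card=5000; try (B,hash)→3700, (C,merge)→4250, (B,merge)→4300, (C,hash)→4400, (C,nl_idx)→6800, (C,nl)→50200 …(+1); best=3700 via (B,hash)
  {AC}: card=5000; try (A,hash)→1220, (C,merge)→2730, (A,merge)→2920, (C,hash)→4120, (C,nl_idx)→5540, (C,nl)→15060 …(+1); best=1220 via (A,hash)
  {ABC}: card=100000; try (B,hash)→9420, (A,hash)→9420, (B,merge)→73020, (A,merge)→74120, (A,nl)→303700, (B,nl)→1001220; best=9420 via (B,hash)

cost=9420; order=C,A,B; methods=hash,hash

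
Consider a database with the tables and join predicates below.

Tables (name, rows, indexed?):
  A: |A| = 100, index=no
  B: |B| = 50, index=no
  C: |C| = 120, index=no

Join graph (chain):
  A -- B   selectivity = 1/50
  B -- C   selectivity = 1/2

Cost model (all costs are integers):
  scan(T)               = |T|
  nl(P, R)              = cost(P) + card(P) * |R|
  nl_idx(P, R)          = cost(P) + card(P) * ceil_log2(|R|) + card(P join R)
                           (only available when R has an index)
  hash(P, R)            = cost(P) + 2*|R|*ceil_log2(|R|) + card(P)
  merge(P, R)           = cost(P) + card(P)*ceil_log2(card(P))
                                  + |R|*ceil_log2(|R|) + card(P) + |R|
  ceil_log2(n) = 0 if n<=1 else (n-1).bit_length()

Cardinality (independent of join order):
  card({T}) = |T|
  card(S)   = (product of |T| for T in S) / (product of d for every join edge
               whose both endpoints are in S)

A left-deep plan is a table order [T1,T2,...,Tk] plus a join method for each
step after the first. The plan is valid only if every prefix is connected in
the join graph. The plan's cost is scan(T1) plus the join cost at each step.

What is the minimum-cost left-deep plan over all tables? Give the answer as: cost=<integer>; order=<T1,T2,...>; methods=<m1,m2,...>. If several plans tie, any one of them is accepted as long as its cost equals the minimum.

cost=2560; order=A,B,C; methods=hash,merge

Selinger DP (subsets sized 1..n):
  {A}: scan cost=100, card=100
  {B}: scan cost=50, card=50
  {C}: scan cost=120, card=120
  {AB}: card=100; try (B,hash)→800, (A,merge)→1200, (B,merge)→1250, (A,hash)→1500, (A,nl)→5050, (B,nl)→5100; best=800 via (B,hash)
  {BC}: card=3000; try (B,hash)→840, (C,merge)→1360, (B,merge)→1430, (C,hash)→1780, (C,nl)→6050, (B,nl)→6120; best=840 via (B,hash)
  {ABC}: card=6000; try (C,merge)→2560, (C,hash)→2580, (A,hash)→5240, (C,nl)→12800, (A,merge)→40640, (A,nl)→300840; best=2560 via (C,merge)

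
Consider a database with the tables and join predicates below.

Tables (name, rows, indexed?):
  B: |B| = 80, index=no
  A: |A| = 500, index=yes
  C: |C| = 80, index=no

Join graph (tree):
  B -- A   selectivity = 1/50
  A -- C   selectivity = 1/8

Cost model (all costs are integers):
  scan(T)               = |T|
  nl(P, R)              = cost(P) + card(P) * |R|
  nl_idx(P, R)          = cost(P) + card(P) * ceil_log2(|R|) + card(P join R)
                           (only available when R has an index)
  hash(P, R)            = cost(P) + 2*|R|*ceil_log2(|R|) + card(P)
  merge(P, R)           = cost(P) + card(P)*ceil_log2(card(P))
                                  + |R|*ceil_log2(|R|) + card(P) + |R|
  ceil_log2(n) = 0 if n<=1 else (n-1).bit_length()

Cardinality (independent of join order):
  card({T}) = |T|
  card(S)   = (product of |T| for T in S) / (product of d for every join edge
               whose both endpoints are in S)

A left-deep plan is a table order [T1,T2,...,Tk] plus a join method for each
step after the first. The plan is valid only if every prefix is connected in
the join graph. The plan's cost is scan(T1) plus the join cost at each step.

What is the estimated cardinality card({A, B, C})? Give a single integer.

8000

Tables in S: A(500), B(80), C(80)
Edges inside S: B-A(d=50), A-C(d=8)
numerator = 500 * 80 * 80 = 3200000
denominator = 50 * 8 = 400
card(S) = 3200000 / 400 = 8000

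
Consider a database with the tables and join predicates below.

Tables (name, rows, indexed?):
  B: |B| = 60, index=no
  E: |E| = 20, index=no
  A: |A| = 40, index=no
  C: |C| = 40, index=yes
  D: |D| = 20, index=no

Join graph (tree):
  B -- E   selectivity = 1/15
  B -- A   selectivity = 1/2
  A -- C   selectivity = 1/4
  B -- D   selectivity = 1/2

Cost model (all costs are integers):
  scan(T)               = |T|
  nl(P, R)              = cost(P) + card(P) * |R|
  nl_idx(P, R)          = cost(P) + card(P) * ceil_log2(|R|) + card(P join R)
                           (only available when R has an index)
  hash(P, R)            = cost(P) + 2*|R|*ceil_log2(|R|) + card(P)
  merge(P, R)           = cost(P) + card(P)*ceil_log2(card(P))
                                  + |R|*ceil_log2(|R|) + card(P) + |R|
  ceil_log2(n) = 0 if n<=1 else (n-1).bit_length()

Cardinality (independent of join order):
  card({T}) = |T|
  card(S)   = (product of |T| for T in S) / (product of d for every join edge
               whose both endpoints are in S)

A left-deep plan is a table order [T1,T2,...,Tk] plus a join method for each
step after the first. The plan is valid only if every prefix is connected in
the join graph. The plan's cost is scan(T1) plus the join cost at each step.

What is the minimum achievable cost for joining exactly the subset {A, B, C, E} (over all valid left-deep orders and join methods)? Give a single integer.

Selinger DP over subsets of {A,B,C,E}:
  {B}: scan cost=60, card=60
  {E}: scan cost=20, card=20
  {A}: scan cost=40, card=40
  {C}: scan cost=40, card=40
  {BE}: card=80; try (E,hash)→320, (B,merge)→560, (E,merge)→600, (B,hash)→760, (B,nl)→1220, (E,nl)→1260; best=320 via (E,hash)
  {AB}: card=1200; try (A,hash)→600, (B,merge)→740, (A,merge)→760, (B,hash)→800, (B,nl)→2440, (A,nl)→2460; best=600 via (A,hash)
  {AC}: card=400; try (C,hash)→560, (A,hash)→560, (C,merge)→600, (A,merge)→600, (C,nl_idx)→680, (C,nl)→1640 …(+1); best=560 via (C,hash)
  {ABE}: card=1600; try (A,hash)→880, (A,merge)→1240, (E,hash)→2000, (A,nl)→3520, (E,merge)→15120, (E,nl)→24600; best=880 via (A,hash)
  {ABC}: card=12000; try (B,hash)→1680, (C,hash)→2280, (B,merge)→4980, (C,merge)→15280, (C,nl_idx)→19800, (B,nl)→24560 …(+1); best=1680 via (B,hash)
  {ABCE}: card=16000; try (C,hash)→2960, (E,hash)→13880, (C,merge)→20360, (C,nl_idx)→26480, (C,nl)→64880, (E,merge)→181800 …(+1); best=2960 via (C,hash)

2960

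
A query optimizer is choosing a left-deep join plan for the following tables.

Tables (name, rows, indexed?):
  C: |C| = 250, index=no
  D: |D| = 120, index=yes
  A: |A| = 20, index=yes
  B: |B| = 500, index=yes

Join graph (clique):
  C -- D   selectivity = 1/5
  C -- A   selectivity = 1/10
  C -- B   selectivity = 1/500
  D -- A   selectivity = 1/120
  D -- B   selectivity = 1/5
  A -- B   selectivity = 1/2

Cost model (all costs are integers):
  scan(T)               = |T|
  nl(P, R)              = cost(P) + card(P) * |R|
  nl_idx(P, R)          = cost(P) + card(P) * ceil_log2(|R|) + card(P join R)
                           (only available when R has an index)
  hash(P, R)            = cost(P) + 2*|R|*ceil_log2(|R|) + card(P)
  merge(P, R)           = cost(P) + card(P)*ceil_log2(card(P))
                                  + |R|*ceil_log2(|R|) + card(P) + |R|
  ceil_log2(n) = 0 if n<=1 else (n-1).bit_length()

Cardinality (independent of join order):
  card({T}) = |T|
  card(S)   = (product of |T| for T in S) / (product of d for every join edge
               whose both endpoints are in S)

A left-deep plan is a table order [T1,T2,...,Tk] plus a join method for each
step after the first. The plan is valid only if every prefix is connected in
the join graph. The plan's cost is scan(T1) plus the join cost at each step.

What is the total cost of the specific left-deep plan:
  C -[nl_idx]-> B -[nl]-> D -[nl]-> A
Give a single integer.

step 1: scan C: cost=250, card=250
step 2: join B via nl_idx
    card(P join B) = 250*500/(500) = 250
    cost = 250 + 250*9 + 250 = 2750
step 3: join D via nl
    card(P join D) = 250*120/(5*5) = 1200
    cost = 2750 + 250*120 = 32750
step 4: join A via nl
    card(P join A) = 1200*20/(10*120*2) = 10
    cost = 32750 + 1200*20 = 56750

56750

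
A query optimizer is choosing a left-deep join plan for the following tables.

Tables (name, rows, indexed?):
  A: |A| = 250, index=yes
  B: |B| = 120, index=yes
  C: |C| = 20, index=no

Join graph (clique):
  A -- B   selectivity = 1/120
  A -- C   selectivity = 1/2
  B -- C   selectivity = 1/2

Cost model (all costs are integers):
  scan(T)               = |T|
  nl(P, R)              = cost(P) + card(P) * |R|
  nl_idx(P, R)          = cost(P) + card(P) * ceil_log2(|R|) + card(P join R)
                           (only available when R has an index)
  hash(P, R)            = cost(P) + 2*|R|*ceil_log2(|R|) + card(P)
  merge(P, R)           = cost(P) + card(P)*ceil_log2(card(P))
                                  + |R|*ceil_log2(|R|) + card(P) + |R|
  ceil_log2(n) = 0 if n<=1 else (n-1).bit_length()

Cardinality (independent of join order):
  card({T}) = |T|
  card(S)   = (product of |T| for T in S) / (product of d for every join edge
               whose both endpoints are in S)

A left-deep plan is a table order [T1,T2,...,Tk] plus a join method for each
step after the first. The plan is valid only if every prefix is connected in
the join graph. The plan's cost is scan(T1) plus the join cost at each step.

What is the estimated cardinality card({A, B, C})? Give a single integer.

1250

Tables in S: A(250), B(120), C(20)
Edges inside S: A-B(d=120), A-C(d=2), B-C(d=2)
numerator = 250 * 120 * 20 = 600000
denominator = 120 * 2 * 2 = 480
card(S) = 600000 / 480 = 1250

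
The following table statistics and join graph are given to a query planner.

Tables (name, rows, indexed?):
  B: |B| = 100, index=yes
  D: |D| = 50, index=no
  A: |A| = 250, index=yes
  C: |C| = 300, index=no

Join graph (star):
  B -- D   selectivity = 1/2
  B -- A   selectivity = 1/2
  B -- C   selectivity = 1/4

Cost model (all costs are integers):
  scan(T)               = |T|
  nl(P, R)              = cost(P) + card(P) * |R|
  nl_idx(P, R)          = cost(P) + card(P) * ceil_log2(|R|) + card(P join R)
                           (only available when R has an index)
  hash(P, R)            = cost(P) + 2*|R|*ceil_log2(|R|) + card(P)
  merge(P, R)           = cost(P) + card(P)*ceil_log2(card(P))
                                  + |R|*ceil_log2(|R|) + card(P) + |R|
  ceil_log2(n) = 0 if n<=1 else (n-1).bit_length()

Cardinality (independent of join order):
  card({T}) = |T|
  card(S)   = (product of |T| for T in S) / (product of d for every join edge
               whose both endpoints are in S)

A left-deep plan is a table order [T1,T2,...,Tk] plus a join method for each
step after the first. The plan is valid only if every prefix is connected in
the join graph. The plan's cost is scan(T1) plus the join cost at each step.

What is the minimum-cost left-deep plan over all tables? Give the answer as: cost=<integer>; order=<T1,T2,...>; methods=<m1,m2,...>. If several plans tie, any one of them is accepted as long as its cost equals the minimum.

Selinger DP (subsets sized 1..n):
  {B}: scan cost=100, card=100
  {D}: scan cost=50, card=50
  {A}: scan cost=250, card=250
  {C}: scan cost=300, card=300
  {BD}: card=2500; try (D,hash)→800, (B,merge)→1200, (D,merge)→1250, (B,hash)→1500, (B,nl_idx)→2900, (B,nl)→5050 …(+1); best=800 via (D,hash)
  {AB}: card=12500; try (B,hash)→1900, (A,merge)→3150, (B,merge)→3300, (A,hash)→4200, (A,nl_idx)→13400, (B,nl_idx)→14500 …(+2); best=1900 via (B,hash)
  {BC}: card=7500; try (B,hash)→2000, (C,merge)→3900, (B,merge)→4100, (C,hash)→5600, (B,nl_idx)→9900, (C,nl)→30100 …(+1); best=2000 via (B,hash)
  {ABD}: card=312500; try (A,hash)→7300, (D,hash)→15000, (A,merge)→35550, (D,merge)→189750, (A,nl_idx)→333300, (A,nl)→625800 …(+1); best=7300 via (A,hash)
  {BCD}: card=187500; try (C,hash)→8700, (D,hash)→10100, (C,merge)→36300, (D,merge)→107350, (D,nl)→377000, (C,nl)→750800; best=8700 via (C,hash)
  {ABC}: card=937500; try (A,hash)→13500, (C,hash)→19800, (A,merge)→109250, (C,merge)→192400, (A,nl_idx)→999500, (A,nl)→1877000 …(+1); best=13500 via (A,hash)
  {ABCD}: card=23437500; try (A,hash)→200200, (C,hash)→325200, (D,hash)→951600, (A,merge)→3573450, (C,merge)→6260300, (D,merge)→19701350 …(+4); best=200200 via (A,hash)

cost=200200; order=B,D,C,A; methods=hash,hash,hash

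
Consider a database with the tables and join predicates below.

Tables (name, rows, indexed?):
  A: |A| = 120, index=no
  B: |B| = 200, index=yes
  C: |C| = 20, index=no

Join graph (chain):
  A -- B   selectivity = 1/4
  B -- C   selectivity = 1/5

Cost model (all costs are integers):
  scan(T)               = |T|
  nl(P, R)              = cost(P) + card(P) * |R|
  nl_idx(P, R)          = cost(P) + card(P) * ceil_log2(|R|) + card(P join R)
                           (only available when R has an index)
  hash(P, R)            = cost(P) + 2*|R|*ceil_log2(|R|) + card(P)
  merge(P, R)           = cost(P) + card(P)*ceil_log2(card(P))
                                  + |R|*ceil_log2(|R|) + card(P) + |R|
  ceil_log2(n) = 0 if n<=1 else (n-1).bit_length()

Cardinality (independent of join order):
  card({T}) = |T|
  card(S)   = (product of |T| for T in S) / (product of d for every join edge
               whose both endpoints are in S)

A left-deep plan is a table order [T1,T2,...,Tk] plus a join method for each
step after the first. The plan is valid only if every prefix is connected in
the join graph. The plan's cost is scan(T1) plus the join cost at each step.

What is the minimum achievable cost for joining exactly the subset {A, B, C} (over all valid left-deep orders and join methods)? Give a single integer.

Selinger DP over subsets of {A,B,C}:
  {A}: scan cost=120, card=120
  {B}: scan cost=200, card=200
  {C}: scan cost=20, card=20
  {AB}: card=6000; try (A,hash)→2080, (B,merge)→2880, (A,merge)→2960, (B,hash)→3440, (B,nl_idx)→7080, (B,nl)→24120 …(+1); best=2080 via (A,hash)
  {BC}: card=800; try (C,hash)→600, (B,nl_idx)→980, (B,merge)→1940, (C,merge)→2120, (B,hash)→3240, (B,nl)→4020 …(+1); best=600 via (C,hash)
  {ABC}: card=24000; try (A,hash)→3080, (C,hash)→8280, (A,merge)→10360, (C,merge)→86200, (A,nl)→96600, (C,nl)→122080; best=3080 via (A,hash)

3080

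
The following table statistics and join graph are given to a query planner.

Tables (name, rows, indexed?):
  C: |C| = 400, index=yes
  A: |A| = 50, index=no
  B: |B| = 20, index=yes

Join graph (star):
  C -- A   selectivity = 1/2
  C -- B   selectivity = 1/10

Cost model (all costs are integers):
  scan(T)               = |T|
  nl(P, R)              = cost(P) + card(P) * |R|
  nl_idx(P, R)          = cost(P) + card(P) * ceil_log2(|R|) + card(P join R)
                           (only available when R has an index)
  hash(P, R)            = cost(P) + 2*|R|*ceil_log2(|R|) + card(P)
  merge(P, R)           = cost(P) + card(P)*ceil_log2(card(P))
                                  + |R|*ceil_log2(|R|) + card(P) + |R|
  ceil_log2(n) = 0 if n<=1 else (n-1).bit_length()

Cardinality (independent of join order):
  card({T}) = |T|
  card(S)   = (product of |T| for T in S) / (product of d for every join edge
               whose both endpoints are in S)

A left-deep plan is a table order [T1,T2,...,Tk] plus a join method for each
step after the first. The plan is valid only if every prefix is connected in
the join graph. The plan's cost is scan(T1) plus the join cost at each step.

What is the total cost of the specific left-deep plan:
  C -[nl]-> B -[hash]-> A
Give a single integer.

9800

step 1: scan C: cost=400, card=400
step 2: join B via nl
    card(P join B) = 400*20/(10) = 800
    cost = 400 + 400*20 = 8400
step 3: join A via hash
    card(P join A) = 800*50/(2) = 20000
    cost = 8400 + 2*50*6 + 800 = 9800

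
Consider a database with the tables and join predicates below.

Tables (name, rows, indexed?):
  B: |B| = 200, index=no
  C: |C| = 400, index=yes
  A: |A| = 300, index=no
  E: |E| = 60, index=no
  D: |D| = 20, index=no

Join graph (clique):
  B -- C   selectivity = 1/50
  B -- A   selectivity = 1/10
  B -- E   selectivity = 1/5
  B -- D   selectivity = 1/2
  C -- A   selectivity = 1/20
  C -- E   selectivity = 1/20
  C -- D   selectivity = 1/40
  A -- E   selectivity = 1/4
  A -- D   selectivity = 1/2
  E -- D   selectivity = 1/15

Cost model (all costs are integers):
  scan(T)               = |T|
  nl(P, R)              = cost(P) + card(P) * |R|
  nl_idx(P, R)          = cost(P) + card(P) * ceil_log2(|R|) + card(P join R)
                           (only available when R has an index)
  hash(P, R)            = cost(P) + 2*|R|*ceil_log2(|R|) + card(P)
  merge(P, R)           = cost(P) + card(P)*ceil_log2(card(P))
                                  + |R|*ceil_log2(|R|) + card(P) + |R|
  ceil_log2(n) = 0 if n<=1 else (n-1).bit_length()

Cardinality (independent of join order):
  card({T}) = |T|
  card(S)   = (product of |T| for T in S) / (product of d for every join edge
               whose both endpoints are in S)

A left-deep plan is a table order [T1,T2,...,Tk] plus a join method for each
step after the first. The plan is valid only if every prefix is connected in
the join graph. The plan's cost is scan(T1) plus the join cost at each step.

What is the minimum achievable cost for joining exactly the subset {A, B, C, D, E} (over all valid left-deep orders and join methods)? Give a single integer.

Selinger DP over subsets of {A,B,C,D,E}:
  {B}: scan cost=200, card=200
  {C}: scan cost=400, card=400
  {A}: scan cost=300, card=300
  {E}: scan cost=60, card=60
  {D}: scan cost=20, card=20
  {BC}: card=1600; try (C,nl_idx)→3600, (B,hash)→4000, (C,merge)→6000, (B,merge)→6200, (C,hash)→7600, (C,nl)→80200 …(+1); best=3600 via (C,nl_idx)
  {AB}: card=6000; try (B,hash)→3800, (A,merge)→5000, (B,merge)→5100, (A,hash)→5800, (A,nl)→60200, (B,nl)→60300; best=3800 via (B,hash)
  {BE}: card=2400; try (E,hash)→1120, (B,merge)→2280, (E,merge)→2420, (B,hash)→3320, (B,nl)→12060, (E,nl)→12200; best=1120 via (E,hash)
  {BD}: card=2000; try (D,hash)→600, (B,merge)→1940, (D,merge)→2120, (B,hash)→3240, (B,nl)→4020, (D,nl)→4200; best=600 via (D,hash)
  {AC}: card=6000; try (A,hash)→6200, (C,merge)→7300, (A,merge)→7400, (C,hash)→7800, (C,nl_idx)→9000, (C,nl)→120300 …(+1); best=6200 via (A,hash)
  {CE}: card=1200; try (E,hash)→1520, (C,nl_idx)→1800, (C,merge)→4480, (E,merge)→4820, (C,hash)→7320, (C,nl)→24060 …(+1); best=1520 via (E,hash)
  {CD}: card=200; try (C,nl_idx)→400, (D,hash)→1000, (C,merge)→4140, (D,merge)→4520, (C,hash)→7240, (C,nl)→8020 …(+1); best=400 via (C,nl_idx)
  {AE}: card=4500; try (E,hash)→1320, (A,merge)→3480, (E,merge)→3720, (A,hash)→5520, (A,nl)→18060, (E,nl)→18300; best=1320 via (E,hash)
  {AD}: card=3000; try (D,hash)→800, (A,merge)→3140, (D,merge)→3420, (A,hash)→5440, (A,nl)→6020, (D,nl)→6300; best=800 via (D,hash)
  {DE}: card=80; try (D,hash)→320, (E,merge)→560, (D,merge)→600, (E,hash)→760, (E,nl)→1220, (D,nl)→1260; best=320 via (D,hash)
  {ABC}: card=2400; try (A,hash)→10600, (B,hash)→15400, (C,hash)→17000, (A,merge)→25800, (C,nl_idx)→60200, (C,merge)→91800 …(+4); best=10600 via (A,hash)
  {BCE}: card=960; try (E,hash)→5920, (B,hash)→5920, (C,hash)→10720, (B,merge)→17720, (E,merge)→23220, (C,nl_idx)→23680 …(+4); best=5920 via (E,hash)
  {BCD}: card=400; try (B,hash)→3800, (B,merge)→4000, (D,hash)→5400, (C,hash)→9800, (C,nl_idx)→19000, (D,merge)→22920 …(+4); best=3800 via (B,hash)
  {ABE}: card=18000; try (A,hash)→8920, (B,hash)→9020, (E,hash)→10520, (A,merge)→35320, (B,merge)→66120, (E,merge)→88220 …(+3); best=8920 via (A,hash)
  {ABD}: card=30000; try (B,hash)→7000, (A,hash)→8000, (D,hash)→10000, (A,merge)→27600, (B,merge)→41600, (D,merge)→87920 …(+3); best=7000 via (B,hash)
  {BDE}: card=1600; try (B,merge)→2760, (E,hash)→3320, (B,hash)→3600, (D,hash)→3720, (B,nl)→16320, (E,merge)→25020 …(+3); best=2760 via (B,merge)
  {ACE}: card=4500; try (A,hash)→8120, (E,hash)→12920, (C,hash)→13020, (A,merge)→18920, (C,nl_idx)→46320, (C,merge)→68320 …(+4); best=8120 via (A,hash)
  {ACD}: card=1500; try (A,merge)→5200, (A,hash)→6000, (C,hash)→11000, (D,hash)→12400, (C,nl_idx)→29300, (C,merge)→43800 …(+4); best=5200 via (A,merge)
  {CDE}: card=40; try (C,nl_idx)→1080, (E,hash)→1320, (E,merge)→2620, (D,hash)→2920, (C,merge)→4960, (C,hash)→7600 …(+4); best=1080 via (C,nl_idx)
  {ADE}: card=3000; try (A,merge)→3960, (E,hash)→4520, (A,hash)→5800, (D,hash)→6020, (A,nl)→24320, (E,merge)→40220 …(+3); best=3960 via (A,merge)
  {ABCE}: card=360; try (A,hash)→12280, (E,hash)→13720, (B,hash)→15820, (A,merge)→19480, (C,hash)→34120, (E,merge)→42220 …(+7); best=12280 via (A,hash)
  {ABCD}: card=300; try (A,hash)→9600, (B,hash)→9900, (A,merge)→10800, (D,hash)→13200, (B,merge)→25000, (D,merge)→41920 …(+7); best=9600 via (A,hash)
  {BCDE}: card=16; try (B,merge)→3160, (B,hash)→4320, (E,hash)→4920, (D,hash)→7080, (E,merge)→8220, (B,nl)→9080 …(+7); best=3160 via (B,merge)
  {ABDE}: card=6000; try (A,hash)→9760, (B,hash)→10160, (A,merge)→24960, (D,hash)→27120, (E,hash)→37720, (B,merge)→44760 …(+6); best=9760 via (A,hash)
  {ACDE}: card=75; try (A,merge)→4360, (A,hash)→6520, (E,hash)→7420, (D,hash)→12820, (A,nl)→13080, (C,hash)→14160 …(+7); best=4360 via (A,merge)
  {ABCDE}: card=3; try (A,merge)→6240, (B,merge)→6760, (B,hash)→7635, (A,nl)→7960, (A,hash)→8576, (E,hash)→10620 …(+10); best=6240 via (A,merge)

6240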